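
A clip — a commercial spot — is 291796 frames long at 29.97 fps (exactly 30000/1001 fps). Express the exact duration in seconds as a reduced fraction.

73021949/7500 seconds

Running time = 291796 ÷ (30000/1001) = 291796 × 1001/30000 = 73021949/7500 s.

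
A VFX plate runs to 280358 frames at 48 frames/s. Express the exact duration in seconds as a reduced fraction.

140179/24 seconds

Running time = 280358 ÷ (48) = 280358 × 1/48 = 140179/24 s.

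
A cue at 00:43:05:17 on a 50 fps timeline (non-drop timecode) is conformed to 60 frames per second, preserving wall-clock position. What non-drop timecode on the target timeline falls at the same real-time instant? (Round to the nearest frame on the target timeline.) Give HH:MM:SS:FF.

00:43:05:20

Source frame index: (0×3600 + 43×60 + 5) × 50 + 17 = 129267.
Real time: 129267 / (50) = 129267/50 s.
Target frame: (129267/50) × (60) = 775602/5 ≈ 155120.400 → 155120.
At 60 labels/s: frame 155120 → 00:43:05:20.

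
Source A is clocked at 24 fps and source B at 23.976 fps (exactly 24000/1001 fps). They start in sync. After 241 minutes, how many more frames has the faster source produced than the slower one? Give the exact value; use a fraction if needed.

241 min = 14460 s.
A emits 24 × 14460 = 347040 frames; B emits 24000/1001 × 14460 = 347040000/1001.
Difference = 347040/1001 frames (≈ 346.6933); B is behind A.

347040/1001 frames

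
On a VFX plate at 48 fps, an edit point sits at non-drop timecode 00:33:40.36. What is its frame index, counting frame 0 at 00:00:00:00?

Total seconds to the label: (0 × 3600 + 33 × 60 + 40) = 2020.
Frame index = 2020 × 48 + 36 = 96996.

96996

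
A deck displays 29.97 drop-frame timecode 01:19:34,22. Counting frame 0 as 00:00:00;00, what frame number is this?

Complete 10-minute blocks: 7, each 17982 frames → 125874.
Remaining 9 whole minutes in the current block: 1800 + 8 × 1798 = 16184 frames.
Within the current minute: 34 × 30 + 22 − 2 = 1040 (labels ;00/;01 skipped at this minute). Total = 125874 + 16184 + 1040 = 143098.

143098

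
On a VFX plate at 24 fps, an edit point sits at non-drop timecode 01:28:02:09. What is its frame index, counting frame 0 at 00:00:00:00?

Total seconds to the label: (1 × 3600 + 28 × 60 + 2) = 5282.
Frame index = 5282 × 24 + 9 = 126777.

126777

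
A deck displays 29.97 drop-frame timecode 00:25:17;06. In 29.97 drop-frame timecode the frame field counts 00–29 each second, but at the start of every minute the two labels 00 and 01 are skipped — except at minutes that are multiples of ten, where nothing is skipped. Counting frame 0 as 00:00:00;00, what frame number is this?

Complete 10-minute blocks: 2, each 17982 frames → 35964.
Remaining 5 whole minutes in the current block: 1800 + 4 × 1798 = 8992 frames.
Within the current minute: 17 × 30 + 6 − 2 = 514 (labels ;00/;01 skipped at this minute). Total = 35964 + 8992 + 514 = 45470.

45470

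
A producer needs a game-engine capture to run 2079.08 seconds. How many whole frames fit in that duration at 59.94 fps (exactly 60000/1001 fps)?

124620 frames

Frames = 2079.08 × 60000/1001 = 124744800/1001 ≈ 124620.1798.
Complete frames: 124620.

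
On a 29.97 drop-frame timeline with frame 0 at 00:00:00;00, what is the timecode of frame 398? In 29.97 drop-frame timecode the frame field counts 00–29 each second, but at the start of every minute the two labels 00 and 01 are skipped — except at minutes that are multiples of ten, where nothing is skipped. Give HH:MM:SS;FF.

Each 10-minute DF block holds 10 × 60 × 30 − 9 × 2 = 17982 frames. 398 ÷ 17982 → 0 full blocks, remainder 398.
Within the partial block the first minute is 1800 frames and each further minute 1798, so 0 further minute boundaries passed. Total skipped labels = 18 × 0 + 2 × 0 = 0.
Non-drop label index = 398 + 0 = 398; at 30 labels/s that is 00:00:13:08, i.e. DF 00:00:13;08.

00:00:13;08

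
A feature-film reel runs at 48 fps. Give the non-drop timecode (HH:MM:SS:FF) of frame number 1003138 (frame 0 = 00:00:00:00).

1003138 ÷ 48 = 20898 full seconds, remainder 34 frames.
20898 s = 5 h 48 min 18 s.
Timecode: 05:48:18:34.

05:48:18:34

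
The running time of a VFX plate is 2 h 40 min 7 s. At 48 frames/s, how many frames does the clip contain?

461136 frames

2 h 40 min 7 s = 9607 s.
Frames = 9607 × 48 = 461136.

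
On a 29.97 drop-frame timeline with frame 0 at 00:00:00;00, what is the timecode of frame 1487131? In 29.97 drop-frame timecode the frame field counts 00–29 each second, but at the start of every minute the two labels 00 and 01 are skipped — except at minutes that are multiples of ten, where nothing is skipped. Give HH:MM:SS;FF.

13:47:00;21

Ten DF minutes hold 17982 frames, so frame 1487131 lies in block 82 (frames 1474524–1492505) with 12607 frames into that block.
The block's first minute is 1800 frames and the rest 1798 each; 12607 frames reaches minute 7, so 82 × 18 + 7 × 2 = 1490 labels have been skipped so far.
Adding those back, label number 1487131 + 1490 = 1488621 at 30 labels/s is 49620 s + 21 f = 13 h 47 min 0 s frame 21, i.e. 13:47:00;21.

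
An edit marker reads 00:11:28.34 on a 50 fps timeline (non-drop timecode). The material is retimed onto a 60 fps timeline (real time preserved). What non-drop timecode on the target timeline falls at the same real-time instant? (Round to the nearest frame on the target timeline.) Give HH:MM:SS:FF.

Source frame index: (0×3600 + 11×60 + 28) × 50 + 34 = 34434.
Real time: 34434 / (50) = 17217/25 s.
Target frame: (17217/25) × (60) = 206604/5 ≈ 41320.800 → 41321.
At 60 labels/s: frame 41321 → 00:11:28:41.

00:11:28:41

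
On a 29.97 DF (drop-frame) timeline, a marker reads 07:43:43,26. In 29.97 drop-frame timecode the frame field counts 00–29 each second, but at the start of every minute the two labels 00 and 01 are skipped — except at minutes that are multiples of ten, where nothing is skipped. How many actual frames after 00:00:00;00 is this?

Complete 10-minute blocks: 46, each 17982 frames → 827172.
Remaining 3 whole minutes in the current block: 1800 + 2 × 1798 = 5396 frames.
Within the current minute: 43 × 30 + 26 − 2 = 1314 (labels ;00/;01 skipped at this minute). Total = 827172 + 5396 + 1314 = 833882.

833882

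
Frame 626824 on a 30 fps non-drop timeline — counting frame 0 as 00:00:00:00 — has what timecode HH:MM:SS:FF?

05:48:14:04

626824 ÷ 30 = 20894 full seconds, remainder 4 frames.
20894 s = 5 h 48 min 14 s.
Timecode: 05:48:14:04.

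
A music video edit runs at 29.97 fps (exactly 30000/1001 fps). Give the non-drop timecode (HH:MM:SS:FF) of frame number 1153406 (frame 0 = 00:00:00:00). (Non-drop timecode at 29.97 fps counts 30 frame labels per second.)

1153406 ÷ 30 = 38446 full seconds, remainder 26 frames.
38446 s = 10 h 40 min 46 s.
Timecode: 10:40:46:26.

10:40:46:26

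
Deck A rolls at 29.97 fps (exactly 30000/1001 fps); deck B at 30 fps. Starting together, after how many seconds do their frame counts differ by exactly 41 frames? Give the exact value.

41041/30 seconds

The gap grows by |30 − 30000/1001| = 30/1001 frames per second.
Time for a 41-frame gap: 41 ÷ (30/1001) = 41041/30 s.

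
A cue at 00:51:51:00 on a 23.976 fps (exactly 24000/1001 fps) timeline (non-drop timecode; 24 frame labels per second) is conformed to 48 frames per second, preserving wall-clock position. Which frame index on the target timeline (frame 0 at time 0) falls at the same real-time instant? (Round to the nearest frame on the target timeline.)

Source frame index: (0×3600 + 51×60 + 51) × 24 + 0 = 74664.
Real time: 74664 / (24000/1001) = 3114111/1000 s.
Target frame: (3114111/1000) × (48) = 18684666/125 ≈ 149477.328 → 149477.

frame 149477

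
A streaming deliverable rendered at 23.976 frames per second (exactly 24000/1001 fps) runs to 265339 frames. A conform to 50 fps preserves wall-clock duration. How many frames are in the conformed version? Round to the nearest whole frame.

553342 frames

Frames at target rate = 265339 × (50) / (24000/1001) = 265604339/480 ≈ 553342.373.
Nearest whole frame: 553342.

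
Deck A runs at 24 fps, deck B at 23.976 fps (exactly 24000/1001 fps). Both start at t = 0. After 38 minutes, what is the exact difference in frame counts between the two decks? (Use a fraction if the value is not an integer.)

54720/1001 frames

38 min = 2280 s.
A emits 24 × 2280 = 54720 frames; B emits 24000/1001 × 2280 = 54720000/1001.
Difference = 54720/1001 frames (≈ 54.6653); B is behind A.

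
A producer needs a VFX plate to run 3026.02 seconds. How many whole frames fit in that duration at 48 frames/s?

Frames = 3026.02 × 48 = 3631224/25 ≈ 145248.9600.
Complete frames: 145248.

145248 frames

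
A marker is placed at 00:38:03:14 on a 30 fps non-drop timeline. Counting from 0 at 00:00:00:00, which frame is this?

Total seconds to the label: (0 × 3600 + 38 × 60 + 3) = 2283.
Frame index = 2283 × 30 + 14 = 68504.

frame 68504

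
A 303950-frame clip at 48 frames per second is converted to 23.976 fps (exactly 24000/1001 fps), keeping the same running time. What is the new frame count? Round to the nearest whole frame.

Frames at target rate = 303950 × (24000/1001) / (48) = 151975000/1001 ≈ 151823.177.
Nearest whole frame: 151823.

151823 frames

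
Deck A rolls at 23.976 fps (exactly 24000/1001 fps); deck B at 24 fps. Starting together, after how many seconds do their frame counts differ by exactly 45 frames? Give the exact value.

The gap grows by |24 − 24000/1001| = 24/1001 frames per second.
Time for a 45-frame gap: 45 ÷ (24/1001) = 1876.875 s.

1876.875 seconds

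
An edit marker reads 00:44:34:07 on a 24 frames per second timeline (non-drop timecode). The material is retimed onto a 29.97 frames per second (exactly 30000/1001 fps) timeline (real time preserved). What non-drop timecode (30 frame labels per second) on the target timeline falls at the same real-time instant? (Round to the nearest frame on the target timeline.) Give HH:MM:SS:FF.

00:44:31:19

Source frame index: (0×3600 + 44×60 + 34) × 24 + 7 = 64183.
Real time: 64183 / (24) = 64183/24 s.
Target frame: (64183/24) × (30000/1001) = 11461250/143 ≈ 80148.601 → 80149.
At 30 labels/s: frame 80149 → 00:44:31:19.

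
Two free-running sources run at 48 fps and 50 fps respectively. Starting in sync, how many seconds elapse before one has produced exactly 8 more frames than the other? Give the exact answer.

4 seconds

The gap grows by |50 − 48| = 2 frames per second.
Time for a 8-frame gap: 8 ÷ (2) = 4 s.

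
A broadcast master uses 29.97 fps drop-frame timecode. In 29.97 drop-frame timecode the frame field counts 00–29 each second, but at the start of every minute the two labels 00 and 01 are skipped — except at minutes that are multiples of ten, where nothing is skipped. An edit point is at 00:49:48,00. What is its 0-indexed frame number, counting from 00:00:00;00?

89550

As if non-drop at 30 labels/s: (0 × 3600 + 49 × 60 + 48) × 30 + 0 = 89640.
Minute boundaries passed: 49; those not divisible by 10: 49 − 4 = 45; dropped labels = 2 × 45 = 90.
Actual frame index = 89640 − 90 = 89550.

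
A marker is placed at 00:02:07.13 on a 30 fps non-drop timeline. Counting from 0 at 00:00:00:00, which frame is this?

Total seconds to the label: (0 × 3600 + 2 × 60 + 7) = 127.
Frame index = 127 × 30 + 13 = 3823.

frame 3823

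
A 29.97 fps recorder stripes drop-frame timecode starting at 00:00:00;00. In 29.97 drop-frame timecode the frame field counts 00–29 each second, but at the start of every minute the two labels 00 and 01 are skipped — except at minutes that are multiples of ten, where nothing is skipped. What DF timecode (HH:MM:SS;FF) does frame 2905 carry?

Each 10-minute DF block holds 10 × 60 × 30 − 9 × 2 = 17982 frames. 2905 ÷ 17982 → 0 full blocks, remainder 2905.
Within the partial block the first minute is 1800 frames and each further minute 1798, so 1 further minute boundary passed. Total skipped labels = 18 × 0 + 2 × 1 = 2.
Non-drop label index = 2905 + 2 = 2907; at 30 labels/s that is 00:01:36:27, i.e. DF 00:01:36;27.

00:01:36;27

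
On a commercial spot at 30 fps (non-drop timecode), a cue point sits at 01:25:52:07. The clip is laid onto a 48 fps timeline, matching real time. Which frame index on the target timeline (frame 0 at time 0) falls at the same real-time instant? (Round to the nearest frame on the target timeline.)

Source frame index: (1×3600 + 25×60 + 52) × 30 + 7 = 154567.
Real time: 154567 / (30) = 154567/30 s.
Target frame: (154567/30) × (48) = 1236536/5 ≈ 247307.200 → 247307.

frame 247307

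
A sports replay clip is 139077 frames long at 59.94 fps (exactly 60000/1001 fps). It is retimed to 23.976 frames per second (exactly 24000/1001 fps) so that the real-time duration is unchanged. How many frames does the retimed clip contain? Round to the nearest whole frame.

55631 frames

Frames at target rate = 139077 × (24000/1001) / (60000/1001) = 278154/5 ≈ 55630.800.
Nearest whole frame: 55631.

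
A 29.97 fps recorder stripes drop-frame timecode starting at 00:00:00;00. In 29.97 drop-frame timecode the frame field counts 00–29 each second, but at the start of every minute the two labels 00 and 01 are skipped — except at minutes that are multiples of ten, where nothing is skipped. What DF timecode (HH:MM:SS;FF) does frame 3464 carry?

00:01:55;16

Each 10-minute DF block holds 10 × 60 × 30 − 9 × 2 = 17982 frames. 3464 ÷ 17982 → 0 full blocks, remainder 3464.
Within the partial block the first minute is 1800 frames and each further minute 1798, so 1 further minute boundary passed. Total skipped labels = 18 × 0 + 2 × 1 = 2.
Non-drop label index = 3464 + 2 = 3466; at 30 labels/s that is 00:01:55:16, i.e. DF 00:01:55;16.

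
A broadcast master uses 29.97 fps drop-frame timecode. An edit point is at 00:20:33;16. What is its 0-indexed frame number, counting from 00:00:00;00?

As if non-drop at 30 labels/s: (0 × 3600 + 20 × 60 + 33) × 30 + 16 = 37006.
Minute boundaries passed: 20; those not divisible by 10: 20 − 2 = 18; dropped labels = 2 × 18 = 36.
Actual frame index = 37006 − 36 = 36970.

36970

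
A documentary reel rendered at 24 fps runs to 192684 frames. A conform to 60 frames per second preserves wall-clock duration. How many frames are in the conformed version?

Target frames = source frames × (target rate / source rate) = 192684 × (60)/(24) = 192684 × 5/2 = 481710.

481710 frames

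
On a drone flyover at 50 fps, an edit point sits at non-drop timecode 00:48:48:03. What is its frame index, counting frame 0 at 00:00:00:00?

Total seconds to the label: (0 × 3600 + 48 × 60 + 48) = 2928.
Frame index = 2928 × 50 + 3 = 146403.

146403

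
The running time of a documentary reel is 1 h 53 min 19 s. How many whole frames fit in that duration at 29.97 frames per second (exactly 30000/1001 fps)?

203766 frames

1 h 53 min 19 s = 6799 s.
Frames = 6799 × 30000/1001 = 15690000/77 ≈ 203766.2338.
Complete frames: 203766.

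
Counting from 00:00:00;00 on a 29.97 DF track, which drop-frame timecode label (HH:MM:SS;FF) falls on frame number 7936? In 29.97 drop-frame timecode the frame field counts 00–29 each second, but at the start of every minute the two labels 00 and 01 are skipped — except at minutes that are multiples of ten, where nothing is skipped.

Each 10-minute DF block holds 10 × 60 × 30 − 9 × 2 = 17982 frames. 7936 ÷ 17982 → 0 full blocks, remainder 7936.
Within the partial block the first minute is 1800 frames and each further minute 1798, so 4 further minute boundaries passed. Total skipped labels = 18 × 0 + 2 × 4 = 8.
Non-drop label index = 7936 + 8 = 7944; at 30 labels/s that is 00:04:24:24, i.e. DF 00:04:24;24.

00:04:24;24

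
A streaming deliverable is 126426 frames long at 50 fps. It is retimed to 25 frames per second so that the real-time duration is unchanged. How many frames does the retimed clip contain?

Target frames = source frames × (target rate / source rate) = 126426 × (25)/(50) = 126426 × 1/2 = 63213.

63213 frames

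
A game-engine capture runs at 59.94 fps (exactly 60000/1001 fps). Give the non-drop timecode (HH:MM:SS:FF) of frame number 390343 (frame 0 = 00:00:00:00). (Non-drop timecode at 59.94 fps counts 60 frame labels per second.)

01:48:25:43

390343 ÷ 60 = 6505 full seconds, remainder 43 frames.
6505 s = 1 h 48 min 25 s.
Timecode: 01:48:25:43.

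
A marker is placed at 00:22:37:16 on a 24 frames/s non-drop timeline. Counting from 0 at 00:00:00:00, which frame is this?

Total seconds to the label: (0 × 3600 + 22 × 60 + 37) = 1357.
Frame index = 1357 × 24 + 16 = 32584.

32584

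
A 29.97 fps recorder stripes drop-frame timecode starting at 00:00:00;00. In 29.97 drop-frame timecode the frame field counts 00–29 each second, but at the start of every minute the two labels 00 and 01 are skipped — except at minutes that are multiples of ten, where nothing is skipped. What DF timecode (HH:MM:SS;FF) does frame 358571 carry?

Each 10-minute DF block holds 10 × 60 × 30 − 9 × 2 = 17982 frames. 358571 ÷ 17982 → 19 full blocks, remainder 16913.
Within the partial block the first minute is 1800 frames and each further minute 1798, so 9 further minute boundaries passed. Total skipped labels = 18 × 19 + 2 × 9 = 360.
Non-drop label index = 358571 + 360 = 358931; at 30 labels/s that is 03:19:24:11, i.e. DF 03:19:24;11.

03:19:24;11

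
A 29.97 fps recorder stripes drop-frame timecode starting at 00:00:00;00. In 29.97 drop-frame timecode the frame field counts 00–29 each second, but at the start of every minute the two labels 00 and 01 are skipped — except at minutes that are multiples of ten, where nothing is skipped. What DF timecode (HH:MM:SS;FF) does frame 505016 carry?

04:40:50;20

Each 10-minute DF block holds 10 × 60 × 30 − 9 × 2 = 17982 frames. 505016 ÷ 17982 → 28 full blocks, remainder 1520.
Within the partial block the first minute is 1800 frames and each further minute 1798, so 0 further minute boundaries passed. Total skipped labels = 18 × 28 + 2 × 0 = 504.
Non-drop label index = 505016 + 504 = 505520; at 30 labels/s that is 04:40:50:20, i.e. DF 04:40:50;20.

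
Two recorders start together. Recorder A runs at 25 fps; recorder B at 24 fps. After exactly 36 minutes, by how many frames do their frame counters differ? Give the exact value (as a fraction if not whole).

2160 frames

36 min = 2160 s.
A emits 25 × 2160 = 54000 frames; B emits 24 × 2160 = 51840.
Difference = 2160 frames; B is behind A.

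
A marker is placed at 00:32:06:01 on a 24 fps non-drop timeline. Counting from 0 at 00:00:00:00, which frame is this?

46225

Total seconds to the label: (0 × 3600 + 32 × 60 + 6) = 1926.
Frame index = 1926 × 24 + 1 = 46225.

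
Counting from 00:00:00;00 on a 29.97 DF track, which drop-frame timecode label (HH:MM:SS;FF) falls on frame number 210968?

01:57:19;10

Ten DF minutes hold 17982 frames, so frame 210968 lies in block 11 (frames 197802–215783) with 13166 frames into that block.
The block's first minute is 1800 frames and the rest 1798 each; 13166 frames reaches minute 7, so 11 × 18 + 7 × 2 = 212 labels have been skipped so far.
Adding those back, label number 210968 + 212 = 211180 at 30 labels/s is 7039 s + 10 f = 1 h 57 min 19 s frame 10, i.e. 01:57:19;10.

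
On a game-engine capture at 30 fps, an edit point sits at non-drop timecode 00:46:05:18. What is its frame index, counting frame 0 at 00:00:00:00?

Total seconds to the label: (0 × 3600 + 46 × 60 + 5) = 2765.
Frame index = 2765 × 30 + 18 = 82968.

frame 82968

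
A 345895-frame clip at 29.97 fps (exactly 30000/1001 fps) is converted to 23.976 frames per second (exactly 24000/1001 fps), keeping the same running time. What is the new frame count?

Target frames = source frames × (target rate / source rate) = 345895 × (24000/1001)/(30000/1001) = 345895 × 4/5 = 276716.

276716 frames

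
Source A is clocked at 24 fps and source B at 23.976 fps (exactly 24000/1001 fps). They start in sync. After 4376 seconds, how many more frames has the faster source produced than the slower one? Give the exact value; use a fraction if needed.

105024/1001 frames

A emits 24 × 4376 = 105024 frames; B emits 24000/1001 × 4376 = 105024000/1001.
Difference = 105024/1001 frames (≈ 104.9191); B is behind A.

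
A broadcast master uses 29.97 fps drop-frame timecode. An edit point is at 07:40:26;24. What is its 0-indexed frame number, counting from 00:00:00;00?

Complete 10-minute blocks: 46, each 17982 frames → 827172.
Remaining 0 whole minutes in the current block: 0 frames.
Within the current minute: 26 × 30 + 24 = 804. Total = 827172 + 0 + 804 = 827976.

827976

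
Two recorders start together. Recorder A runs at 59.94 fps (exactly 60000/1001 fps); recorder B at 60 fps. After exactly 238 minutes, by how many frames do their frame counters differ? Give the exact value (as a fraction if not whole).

238 min = 14280 s.
A emits 60000/1001 × 14280 = 122400000/143 frames; B emits 60 × 14280 = 856800.
Difference = 122400/143 frames (≈ 855.9441); B is ahead of A.

122400/143 frames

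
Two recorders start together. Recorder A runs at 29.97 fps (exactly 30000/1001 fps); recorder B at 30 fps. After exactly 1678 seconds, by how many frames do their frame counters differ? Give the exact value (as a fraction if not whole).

A emits 30000/1001 × 1678 = 50340000/1001 frames; B emits 30 × 1678 = 50340.
Difference = 50340/1001 frames (≈ 50.2897); B is ahead of A.

50340/1001 frames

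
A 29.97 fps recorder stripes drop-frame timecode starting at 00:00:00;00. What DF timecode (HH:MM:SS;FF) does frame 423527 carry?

Ten DF minutes hold 17982 frames, so frame 423527 lies in block 23 (frames 413586–431567) with 9941 frames into that block.
The block's first minute is 1800 frames and the rest 1798 each; 9941 frames reaches minute 5, so 23 × 18 + 5 × 2 = 424 labels have been skipped so far.
Adding those back, label number 423527 + 424 = 423951 at 30 labels/s is 14131 s + 21 f = 3 h 55 min 31 s frame 21, i.e. 03:55:31;21.

03:55:31;21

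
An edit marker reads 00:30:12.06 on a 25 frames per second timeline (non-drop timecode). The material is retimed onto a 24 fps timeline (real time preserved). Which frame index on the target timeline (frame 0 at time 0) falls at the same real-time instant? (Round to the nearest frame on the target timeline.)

frame 43494

Source frame index: (0×3600 + 30×60 + 12) × 25 + 6 = 45306.
Real time: 45306 / (25) = 45306/25 s.
Target frame: (45306/25) × (24) = 1087344/25 ≈ 43493.760 → 43494.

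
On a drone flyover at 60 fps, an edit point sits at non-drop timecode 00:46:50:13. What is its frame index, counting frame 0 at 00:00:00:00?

Total seconds to the label: (0 × 3600 + 46 × 60 + 50) = 2810.
Frame index = 2810 × 60 + 13 = 168613.

frame 168613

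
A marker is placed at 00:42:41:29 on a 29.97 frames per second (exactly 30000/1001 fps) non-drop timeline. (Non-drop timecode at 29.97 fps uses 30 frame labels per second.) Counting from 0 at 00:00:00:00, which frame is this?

Total seconds to the label: (0 × 3600 + 42 × 60 + 41) = 2561.
Frame index = 2561 × 30 + 29 = 76859.

76859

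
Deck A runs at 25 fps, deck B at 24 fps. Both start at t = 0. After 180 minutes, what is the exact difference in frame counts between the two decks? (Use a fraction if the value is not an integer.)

10800 frames

180 min = 10800 s.
A emits 25 × 10800 = 270000 frames; B emits 24 × 10800 = 259200.
Difference = 10800 frames; B is behind A.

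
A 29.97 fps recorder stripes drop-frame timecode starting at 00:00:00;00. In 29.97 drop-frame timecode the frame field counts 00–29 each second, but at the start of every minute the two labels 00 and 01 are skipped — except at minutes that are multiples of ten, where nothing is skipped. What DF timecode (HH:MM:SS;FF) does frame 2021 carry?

Each 10-minute DF block holds 10 × 60 × 30 − 9 × 2 = 17982 frames. 2021 ÷ 17982 → 0 full blocks, remainder 2021.
Within the partial block the first minute is 1800 frames and each further minute 1798, so 1 further minute boundary passed. Total skipped labels = 18 × 0 + 2 × 1 = 2.
Non-drop label index = 2021 + 2 = 2023; at 30 labels/s that is 00:01:07:13, i.e. DF 00:01:07;13.

00:01:07;13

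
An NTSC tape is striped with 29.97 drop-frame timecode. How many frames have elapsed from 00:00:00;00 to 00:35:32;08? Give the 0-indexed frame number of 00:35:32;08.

63904

Complete 10-minute blocks: 3, each 17982 frames → 53946.
Remaining 5 whole minutes in the current block: 1800 + 4 × 1798 = 8992 frames.
Within the current minute: 32 × 30 + 8 − 2 = 966 (labels ;00/;01 skipped at this minute). Total = 53946 + 8992 + 966 = 63904.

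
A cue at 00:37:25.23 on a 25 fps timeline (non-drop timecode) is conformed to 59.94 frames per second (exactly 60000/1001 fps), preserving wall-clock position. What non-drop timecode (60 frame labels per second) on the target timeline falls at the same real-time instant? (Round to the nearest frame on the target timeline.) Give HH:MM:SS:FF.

00:37:23:41

Source frame index: (0×3600 + 37×60 + 25) × 25 + 23 = 56148.
Real time: 56148 / (25) = 56148/25 s.
Target frame: (56148/25) × (60000/1001) = 134755200/1001 ≈ 134620.579 → 134621.
At 60 labels/s: frame 134621 → 00:37:23:41.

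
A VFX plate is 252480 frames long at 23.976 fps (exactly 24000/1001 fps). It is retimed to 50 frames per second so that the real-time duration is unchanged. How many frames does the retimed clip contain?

Target frames = source frames × (target rate / source rate) = 252480 × (50)/(24000/1001) = 252480 × 1001/480 = 526526.

526526 frames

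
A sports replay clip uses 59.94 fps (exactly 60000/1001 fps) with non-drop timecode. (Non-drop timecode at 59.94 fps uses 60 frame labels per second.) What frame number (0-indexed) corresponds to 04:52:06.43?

1051603

Total seconds to the label: (4 × 3600 + 52 × 60 + 6) = 17526.
Frame index = 17526 × 60 + 43 = 1051603.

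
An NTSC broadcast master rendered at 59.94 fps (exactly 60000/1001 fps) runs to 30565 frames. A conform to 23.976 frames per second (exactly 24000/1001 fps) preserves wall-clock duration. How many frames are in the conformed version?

Frames at target rate = 30565 × (24000/1001) / (60000/1001) = 12226.

12226 frames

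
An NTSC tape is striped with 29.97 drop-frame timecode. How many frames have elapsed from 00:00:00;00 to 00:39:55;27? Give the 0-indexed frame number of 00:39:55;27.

As if non-drop at 30 labels/s: (0 × 3600 + 39 × 60 + 55) × 30 + 27 = 71877.
Minute boundaries passed: 39; those not divisible by 10: 39 − 3 = 36; dropped labels = 2 × 36 = 72.
Actual frame index = 71877 − 72 = 71805.

71805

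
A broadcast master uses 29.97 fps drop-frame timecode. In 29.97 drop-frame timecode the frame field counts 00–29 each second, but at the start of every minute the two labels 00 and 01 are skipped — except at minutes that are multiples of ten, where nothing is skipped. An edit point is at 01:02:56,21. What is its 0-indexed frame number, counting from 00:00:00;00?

113189

Complete 10-minute blocks: 6, each 17982 frames → 107892.
Remaining 2 whole minutes in the current block: 1800 + 1 × 1798 = 3598 frames.
Within the current minute: 56 × 30 + 21 − 2 = 1699 (labels ;00/;01 skipped at this minute). Total = 107892 + 3598 + 1699 = 113189.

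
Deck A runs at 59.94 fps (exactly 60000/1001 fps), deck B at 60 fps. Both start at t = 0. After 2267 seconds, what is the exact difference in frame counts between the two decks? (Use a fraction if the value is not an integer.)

A emits 60000/1001 × 2267 = 136020000/1001 frames; B emits 60 × 2267 = 136020.
Difference = 136020/1001 frames (≈ 135.8841); B is ahead of A.

136020/1001 frames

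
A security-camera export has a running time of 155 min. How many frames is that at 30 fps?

155 min = 9300 s.
Frames = 9300 × 30 = 279000.

279000 frames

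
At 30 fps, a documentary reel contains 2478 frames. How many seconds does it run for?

Running time = 2478 / (30) = 82.6 s.

82.6 seconds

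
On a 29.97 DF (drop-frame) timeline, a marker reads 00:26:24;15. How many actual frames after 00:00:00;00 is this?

47487

Complete 10-minute blocks: 2, each 17982 frames → 35964.
Remaining 6 whole minutes in the current block: 1800 + 5 × 1798 = 10790 frames.
Within the current minute: 24 × 30 + 15 − 2 = 733 (labels ;00/;01 skipped at this minute). Total = 35964 + 10790 + 733 = 47487.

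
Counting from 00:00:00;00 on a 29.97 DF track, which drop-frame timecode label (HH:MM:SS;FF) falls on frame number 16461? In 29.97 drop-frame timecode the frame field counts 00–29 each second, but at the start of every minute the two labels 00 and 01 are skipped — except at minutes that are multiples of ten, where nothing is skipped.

Each 10-minute DF block holds 10 × 60 × 30 − 9 × 2 = 17982 frames. 16461 ÷ 17982 → 0 full blocks, remainder 16461.
Within the partial block the first minute is 1800 frames and each further minute 1798, so 9 further minute boundaries passed. Total skipped labels = 18 × 0 + 2 × 9 = 18.
Non-drop label index = 16461 + 18 = 16479; at 30 labels/s that is 00:09:09:09, i.e. DF 00:09:09;09.

00:09:09;09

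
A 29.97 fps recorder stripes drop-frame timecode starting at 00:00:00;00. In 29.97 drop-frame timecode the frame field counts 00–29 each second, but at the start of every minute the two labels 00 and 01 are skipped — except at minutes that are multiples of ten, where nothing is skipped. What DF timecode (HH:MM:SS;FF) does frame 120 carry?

Ten DF minutes hold 17982 frames, so frame 120 lies in block 0 (frames 0–17981) with 120 frames into that block.
The block's first minute is 1800 frames and the rest 1798 each; 120 frames reaches minute 0, so 0 × 18 + 0 × 2 = 0 labels have been skipped so far.
Adding those back, label number 120 + 0 = 120 at 30 labels/s is 4 s + 0 f = 0 h 0 min 4 s frame 0, i.e. 00:00:04;00.

00:00:04;00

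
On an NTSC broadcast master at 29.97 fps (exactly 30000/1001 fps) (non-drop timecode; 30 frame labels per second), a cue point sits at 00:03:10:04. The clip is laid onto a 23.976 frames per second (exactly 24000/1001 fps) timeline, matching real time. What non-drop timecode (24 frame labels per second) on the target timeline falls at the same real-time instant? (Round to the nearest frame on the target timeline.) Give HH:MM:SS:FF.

Source frame index: (0×3600 + 3×60 + 10) × 30 + 4 = 5704.
Real time: 5704 / (30000/1001) = 713713/3750 s.
Target frame: (713713/3750) × (24000/1001) = 22816/5 ≈ 4563.200 → 4563.
At 24 labels/s: frame 4563 → 00:03:10:03.

00:03:10:03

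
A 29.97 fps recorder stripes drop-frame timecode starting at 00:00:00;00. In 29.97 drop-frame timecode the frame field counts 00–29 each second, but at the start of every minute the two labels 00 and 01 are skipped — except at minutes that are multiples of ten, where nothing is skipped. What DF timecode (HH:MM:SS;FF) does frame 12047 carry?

Each 10-minute DF block holds 10 × 60 × 30 − 9 × 2 = 17982 frames. 12047 ÷ 17982 → 0 full blocks, remainder 12047.
Within the partial block the first minute is 1800 frames and each further minute 1798, so 6 further minute boundaries passed. Total skipped labels = 18 × 0 + 2 × 6 = 12.
Non-drop label index = 12047 + 12 = 12059; at 30 labels/s that is 00:06:41:29, i.e. DF 00:06:41;29.

00:06:41;29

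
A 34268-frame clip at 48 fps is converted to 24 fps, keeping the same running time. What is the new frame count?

17134 frames

Target frames = source frames × (target rate / source rate) = 34268 × (24)/(48) = 34268 × 1/2 = 17134.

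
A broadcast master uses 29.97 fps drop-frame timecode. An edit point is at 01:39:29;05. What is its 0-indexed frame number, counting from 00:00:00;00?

As if non-drop at 30 labels/s: (1 × 3600 + 39 × 60 + 29) × 30 + 5 = 179075.
Minute boundaries passed: 99; those not divisible by 10: 99 − 9 = 90; dropped labels = 2 × 90 = 180.
Actual frame index = 179075 − 180 = 178895.

178895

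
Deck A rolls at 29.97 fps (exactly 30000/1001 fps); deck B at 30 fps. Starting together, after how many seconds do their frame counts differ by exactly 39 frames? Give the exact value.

1301.3 seconds

The gap grows by |30 − 30000/1001| = 30/1001 frames per second.
Time for a 39-frame gap: 39 ÷ (30/1001) = 1301.3 s.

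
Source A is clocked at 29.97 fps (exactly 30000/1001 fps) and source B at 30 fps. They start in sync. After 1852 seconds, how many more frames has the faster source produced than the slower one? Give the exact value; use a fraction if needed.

55560/1001 frames

A emits 30000/1001 × 1852 = 55560000/1001 frames; B emits 30 × 1852 = 55560.
Difference = 55560/1001 frames (≈ 55.5045); B is ahead of A.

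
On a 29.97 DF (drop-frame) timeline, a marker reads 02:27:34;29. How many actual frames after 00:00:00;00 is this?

Complete 10-minute blocks: 14, each 17982 frames → 251748.
Remaining 7 whole minutes in the current block: 1800 + 6 × 1798 = 12588 frames.
Within the current minute: 34 × 30 + 29 − 2 = 1047 (labels ;00/;01 skipped at this minute). Total = 251748 + 12588 + 1047 = 265383.

265383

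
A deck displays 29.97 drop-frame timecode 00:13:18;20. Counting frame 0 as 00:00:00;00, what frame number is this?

23936

As if non-drop at 30 labels/s: (0 × 3600 + 13 × 60 + 18) × 30 + 20 = 23960.
Minute boundaries passed: 13; those not divisible by 10: 13 − 1 = 12; dropped labels = 2 × 12 = 24.
Actual frame index = 23960 − 24 = 23936.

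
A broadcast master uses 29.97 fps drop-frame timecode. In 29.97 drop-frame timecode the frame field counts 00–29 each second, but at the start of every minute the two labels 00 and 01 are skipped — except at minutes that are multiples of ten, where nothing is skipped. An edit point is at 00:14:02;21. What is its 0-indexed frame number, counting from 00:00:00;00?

25255

As if non-drop at 30 labels/s: (0 × 3600 + 14 × 60 + 2) × 30 + 21 = 25281.
Minute boundaries passed: 14; those not divisible by 10: 14 − 1 = 13; dropped labels = 2 × 13 = 26.
Actual frame index = 25281 − 26 = 25255.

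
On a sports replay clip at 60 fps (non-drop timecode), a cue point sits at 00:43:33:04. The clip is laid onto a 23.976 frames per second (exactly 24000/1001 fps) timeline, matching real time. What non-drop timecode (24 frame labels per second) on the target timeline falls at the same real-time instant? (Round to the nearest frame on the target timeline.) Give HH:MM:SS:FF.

Source frame index: (0×3600 + 43×60 + 33) × 60 + 4 = 156784.
Real time: 156784 / (60) = 39196/15 s.
Target frame: (39196/15) × (24000/1001) = 62713600/1001 ≈ 62650.949 → 62651.
At 24 labels/s: frame 62651 → 00:43:30:11.

00:43:30:11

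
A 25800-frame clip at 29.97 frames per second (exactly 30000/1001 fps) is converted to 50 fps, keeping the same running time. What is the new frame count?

Target frames = source frames × (target rate / source rate) = 25800 × (50)/(30000/1001) = 25800 × 1001/600 = 43043.

43043 frames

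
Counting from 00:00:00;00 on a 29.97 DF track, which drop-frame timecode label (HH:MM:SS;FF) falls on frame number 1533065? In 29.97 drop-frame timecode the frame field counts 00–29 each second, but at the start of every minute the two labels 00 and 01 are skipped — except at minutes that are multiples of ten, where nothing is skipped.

Each 10-minute DF block holds 10 × 60 × 30 − 9 × 2 = 17982 frames. 1533065 ÷ 17982 → 85 full blocks, remainder 4595.
Within the partial block the first minute is 1800 frames and each further minute 1798, so 2 further minute boundaries passed. Total skipped labels = 18 × 85 + 2 × 2 = 1534.
Non-drop label index = 1533065 + 1534 = 1534599; at 30 labels/s that is 14:12:33:09, i.e. DF 14:12:33;09.

14:12:33;09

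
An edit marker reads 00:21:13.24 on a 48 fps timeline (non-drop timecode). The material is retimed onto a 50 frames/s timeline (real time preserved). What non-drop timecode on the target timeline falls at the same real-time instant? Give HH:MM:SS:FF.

00:21:13:25

Source frame index: (0×3600 + 21×60 + 13) × 48 + 24 = 61128.
Real time: 61128 / (48) = 2547/2 s.
Target frame: (2547/2) × (50) = 63675.
At 50 labels/s: frame 63675 → 00:21:13:25.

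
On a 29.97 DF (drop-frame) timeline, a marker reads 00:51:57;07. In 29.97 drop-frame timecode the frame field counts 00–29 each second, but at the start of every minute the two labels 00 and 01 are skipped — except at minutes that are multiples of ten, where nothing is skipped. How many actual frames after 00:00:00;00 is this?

Complete 10-minute blocks: 5, each 17982 frames → 89910.
Remaining 1 whole minute in the current block: 1800 + 0 × 1798 = 1800 frames.
Within the current minute: 57 × 30 + 7 − 2 = 1715 (labels ;00/;01 skipped at this minute). Total = 89910 + 1800 + 1715 = 93425.

93425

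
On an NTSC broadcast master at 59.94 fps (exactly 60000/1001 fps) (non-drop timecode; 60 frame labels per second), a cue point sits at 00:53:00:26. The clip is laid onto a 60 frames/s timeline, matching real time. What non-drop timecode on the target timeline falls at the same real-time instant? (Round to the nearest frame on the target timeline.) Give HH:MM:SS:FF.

00:53:03:37

Source frame index: (0×3600 + 53×60 + 0) × 60 + 26 = 190826.
Real time: 190826 / (60000/1001) = 95508413/30000 s.
Target frame: (95508413/30000) × (60) = 95508413/500 ≈ 191016.826 → 191017.
At 60 labels/s: frame 191017 → 00:53:03:37.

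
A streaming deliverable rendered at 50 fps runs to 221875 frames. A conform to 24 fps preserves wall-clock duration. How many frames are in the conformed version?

Target frames = source frames × (target rate / source rate) = 221875 × (24)/(50) = 221875 × 12/25 = 106500.

106500 frames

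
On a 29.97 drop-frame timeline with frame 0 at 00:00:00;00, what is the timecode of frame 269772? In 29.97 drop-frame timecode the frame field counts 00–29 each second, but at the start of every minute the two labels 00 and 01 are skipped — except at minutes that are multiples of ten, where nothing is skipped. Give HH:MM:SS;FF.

02:30:01;12

Each 10-minute DF block holds 10 × 60 × 30 − 9 × 2 = 17982 frames. 269772 ÷ 17982 → 15 full blocks, remainder 42.
Within the partial block the first minute is 1800 frames and each further minute 1798, so 0 further minute boundaries passed. Total skipped labels = 18 × 15 + 2 × 0 = 270.
Non-drop label index = 269772 + 270 = 270042; at 30 labels/s that is 02:30:01:12, i.e. DF 02:30:01;12.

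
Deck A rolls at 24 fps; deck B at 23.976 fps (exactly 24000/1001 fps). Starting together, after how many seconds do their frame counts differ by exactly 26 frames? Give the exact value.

13013/12 seconds

The gap grows by |24000/1001 − 24| = 24/1001 frames per second.
Time for a 26-frame gap: 26 ÷ (24/1001) = 13013/12 s.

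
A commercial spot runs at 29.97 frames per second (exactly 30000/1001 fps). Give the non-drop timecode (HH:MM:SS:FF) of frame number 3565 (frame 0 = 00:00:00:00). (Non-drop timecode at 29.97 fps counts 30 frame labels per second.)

00:01:58:25

3565 ÷ 30 = 118 full seconds, remainder 25 frames.
118 s = 0 h 1 min 58 s.
Timecode: 00:01:58:25.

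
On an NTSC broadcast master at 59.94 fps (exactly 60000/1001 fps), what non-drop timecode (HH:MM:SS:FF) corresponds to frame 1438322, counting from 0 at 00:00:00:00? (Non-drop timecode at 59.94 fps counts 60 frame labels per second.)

1438322 ÷ 60 = 23972 full seconds, remainder 2 frames.
23972 s = 6 h 39 min 32 s.
Timecode: 06:39:32:02.

06:39:32:02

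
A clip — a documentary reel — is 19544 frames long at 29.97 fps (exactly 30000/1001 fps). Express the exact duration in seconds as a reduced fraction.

Running time = 19544 ÷ (30000/1001) = 19544 × 1001/30000 = 2445443/3750 s.

2445443/3750 seconds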